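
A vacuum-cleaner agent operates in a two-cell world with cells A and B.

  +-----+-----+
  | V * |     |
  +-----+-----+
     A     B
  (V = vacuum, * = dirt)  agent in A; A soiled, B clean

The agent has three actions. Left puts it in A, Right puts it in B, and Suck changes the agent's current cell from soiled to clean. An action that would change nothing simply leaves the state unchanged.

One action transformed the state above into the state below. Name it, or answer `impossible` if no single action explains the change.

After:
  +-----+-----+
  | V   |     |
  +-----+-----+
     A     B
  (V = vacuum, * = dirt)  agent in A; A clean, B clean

Suck

try  Left: (A; A:soiled, B:clean)
try Right: (B; A:soiled, B:clean)
try  Suck: (A; A:clean, B:clean)  ← match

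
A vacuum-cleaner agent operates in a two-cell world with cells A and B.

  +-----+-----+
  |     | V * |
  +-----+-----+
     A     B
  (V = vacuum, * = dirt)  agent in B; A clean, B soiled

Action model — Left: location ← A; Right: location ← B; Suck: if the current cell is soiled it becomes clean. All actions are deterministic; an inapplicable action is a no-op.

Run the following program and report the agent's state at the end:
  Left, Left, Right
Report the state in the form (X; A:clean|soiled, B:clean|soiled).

Left (#1): (A; A:clean, B:soiled)
Left (#2): (A; A:clean, B:soiled)
Right (#3): (B; A:clean, B:soiled)

(B; A:clean, B:soiled)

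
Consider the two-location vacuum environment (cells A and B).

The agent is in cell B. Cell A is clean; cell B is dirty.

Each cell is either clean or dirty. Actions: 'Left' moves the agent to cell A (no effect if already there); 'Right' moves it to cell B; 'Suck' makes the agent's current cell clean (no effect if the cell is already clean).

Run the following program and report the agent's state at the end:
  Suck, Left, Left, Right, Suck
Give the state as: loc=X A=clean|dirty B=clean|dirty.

loc=B A=clean B=clean

Suck (#1): loc=B A=clean B=clean
Left (#2): loc=A A=clean B=clean
Left (#3): loc=A A=clean B=clean
Right (#4): loc=B A=clean B=clean
Suck (#5): loc=B A=clean B=clean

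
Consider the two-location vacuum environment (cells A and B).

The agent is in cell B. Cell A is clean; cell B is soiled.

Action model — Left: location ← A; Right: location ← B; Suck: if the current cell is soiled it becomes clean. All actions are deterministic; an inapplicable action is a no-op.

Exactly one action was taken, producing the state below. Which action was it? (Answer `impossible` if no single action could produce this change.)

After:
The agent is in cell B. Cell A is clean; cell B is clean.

Suck

try  Left: in A — A clean, B soiled
try Right: in B — A clean, B soiled
try  Suck: in B — A clean, B clean  ← match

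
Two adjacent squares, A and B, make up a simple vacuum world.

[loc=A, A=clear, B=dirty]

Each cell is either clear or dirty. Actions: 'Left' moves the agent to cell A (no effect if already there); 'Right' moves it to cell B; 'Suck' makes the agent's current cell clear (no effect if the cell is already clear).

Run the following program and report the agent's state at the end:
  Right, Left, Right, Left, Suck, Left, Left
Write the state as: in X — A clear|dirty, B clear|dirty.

1) do Right; now in B — A clear, B dirty
2) do Left; now in A — A clear, B dirty
3) do Right; now in B — A clear, B dirty
4) do Left; now in A — A clear, B dirty
5) do Suck; now in A — A clear, B dirty
6) do Left; now in A — A clear, B dirty
7) do Left; now in A — A clear, B dirty

in A — A clear, B dirty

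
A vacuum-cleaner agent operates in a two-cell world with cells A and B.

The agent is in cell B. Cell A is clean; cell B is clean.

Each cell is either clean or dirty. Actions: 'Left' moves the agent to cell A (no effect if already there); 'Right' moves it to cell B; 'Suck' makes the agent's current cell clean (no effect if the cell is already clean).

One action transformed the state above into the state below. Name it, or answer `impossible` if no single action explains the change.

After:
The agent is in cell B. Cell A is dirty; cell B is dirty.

try  Left: (A; A:clean, B:clean)
try Right: (B; A:clean, B:clean)
try  Suck: (B; A:clean, B:clean)
no single action produces the after-state

impossible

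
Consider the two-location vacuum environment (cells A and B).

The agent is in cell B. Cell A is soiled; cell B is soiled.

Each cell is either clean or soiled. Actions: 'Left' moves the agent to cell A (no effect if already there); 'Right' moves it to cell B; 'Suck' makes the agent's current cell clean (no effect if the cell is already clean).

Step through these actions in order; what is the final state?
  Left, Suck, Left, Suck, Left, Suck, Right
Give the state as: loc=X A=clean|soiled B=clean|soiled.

1) do Left; now loc=A A=soiled B=soiled
2) do Suck; now loc=A A=clean B=soiled
3) do Left; now loc=A A=clean B=soiled
4) do Suck; now loc=A A=clean B=soiled
5) do Left; now loc=A A=clean B=soiled
6) do Suck; now loc=A A=clean B=soiled
7) do Right; now loc=B A=clean B=soiled

loc=B A=clean B=soiled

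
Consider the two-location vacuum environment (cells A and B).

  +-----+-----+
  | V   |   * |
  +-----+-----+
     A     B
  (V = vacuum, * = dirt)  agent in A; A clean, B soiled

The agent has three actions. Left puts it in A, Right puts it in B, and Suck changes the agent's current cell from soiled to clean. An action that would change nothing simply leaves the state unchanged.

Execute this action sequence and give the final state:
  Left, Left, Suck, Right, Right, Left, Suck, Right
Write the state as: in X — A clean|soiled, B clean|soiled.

1. Left → in A — A clean, B soiled
2. Left → in A — A clean, B soiled
3. Suck → in A — A clean, B soiled
4. Right → in B — A clean, B soiled
5. Right → in B — A clean, B soiled
6. Left → in A — A clean, B soiled
7. Suck → in A — A clean, B soiled
8. Right → in B — A clean, B soiled

in B — A clean, B soiled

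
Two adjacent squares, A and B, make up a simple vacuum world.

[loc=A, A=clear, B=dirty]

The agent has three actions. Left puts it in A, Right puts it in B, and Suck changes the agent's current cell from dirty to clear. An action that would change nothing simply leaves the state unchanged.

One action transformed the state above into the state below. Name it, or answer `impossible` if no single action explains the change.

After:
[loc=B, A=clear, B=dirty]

try  Left: loc=A A=clear B=dirty
try Right: loc=B A=clear B=dirty  ← match
try  Suck: loc=A A=clear B=dirty

Right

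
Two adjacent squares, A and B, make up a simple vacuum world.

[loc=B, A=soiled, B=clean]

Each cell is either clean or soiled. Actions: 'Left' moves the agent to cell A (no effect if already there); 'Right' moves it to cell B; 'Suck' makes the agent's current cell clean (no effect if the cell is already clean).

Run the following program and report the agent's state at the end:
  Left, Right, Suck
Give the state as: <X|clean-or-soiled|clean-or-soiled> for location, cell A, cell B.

1. Left → <A|soiled|clean>
2. Right → <B|soiled|clean>
3. Suck → <B|soiled|clean>

<B|soiled|clean>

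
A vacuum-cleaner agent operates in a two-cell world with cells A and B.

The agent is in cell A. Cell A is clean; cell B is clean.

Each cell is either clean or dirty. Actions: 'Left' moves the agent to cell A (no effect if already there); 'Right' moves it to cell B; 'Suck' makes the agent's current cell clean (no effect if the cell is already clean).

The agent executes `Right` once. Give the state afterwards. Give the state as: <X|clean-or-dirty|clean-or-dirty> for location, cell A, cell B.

<B|clean|clean>

start: <A|clean|clean>
[1] after Right: <B|clean|clean>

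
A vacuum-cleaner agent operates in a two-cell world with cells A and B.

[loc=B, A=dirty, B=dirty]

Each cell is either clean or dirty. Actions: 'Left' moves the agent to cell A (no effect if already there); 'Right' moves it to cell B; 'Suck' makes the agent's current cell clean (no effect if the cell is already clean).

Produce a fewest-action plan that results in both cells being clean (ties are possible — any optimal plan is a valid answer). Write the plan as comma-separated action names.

Suck, Left, Suck

1. Suck → <B|dirty|clean>
2. Left → <A|dirty|clean>
3. Suck → <A|clean|clean>
min 3: Suck B + move + Suck A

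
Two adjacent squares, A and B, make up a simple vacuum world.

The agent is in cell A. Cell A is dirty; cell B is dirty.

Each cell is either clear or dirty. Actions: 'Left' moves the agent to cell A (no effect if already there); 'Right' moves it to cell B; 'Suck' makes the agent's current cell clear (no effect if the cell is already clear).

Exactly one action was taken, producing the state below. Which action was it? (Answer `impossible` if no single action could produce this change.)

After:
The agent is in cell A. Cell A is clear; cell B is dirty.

try  Left: loc=A A=dirty B=dirty
try Right: loc=B A=dirty B=dirty
try  Suck: loc=A A=clear B=dirty  ← match

Suck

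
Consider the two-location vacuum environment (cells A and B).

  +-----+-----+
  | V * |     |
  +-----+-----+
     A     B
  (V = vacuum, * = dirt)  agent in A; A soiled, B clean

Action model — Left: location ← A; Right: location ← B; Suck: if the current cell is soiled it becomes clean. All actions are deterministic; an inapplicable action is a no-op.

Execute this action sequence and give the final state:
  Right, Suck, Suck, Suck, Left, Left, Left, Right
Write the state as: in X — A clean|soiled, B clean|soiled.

t=1 Right ⇒ in B — A soiled, B clean
t=2 Suck ⇒ in B — A soiled, B clean
t=3 Suck ⇒ in B — A soiled, B clean
t=4 Suck ⇒ in B — A soiled, B clean
t=5 Left ⇒ in A — A soiled, B clean
t=6 Left ⇒ in A — A soiled, B clean
t=7 Left ⇒ in A — A soiled, B clean
t=8 Right ⇒ in B — A soiled, B clean

in B — A soiled, B clean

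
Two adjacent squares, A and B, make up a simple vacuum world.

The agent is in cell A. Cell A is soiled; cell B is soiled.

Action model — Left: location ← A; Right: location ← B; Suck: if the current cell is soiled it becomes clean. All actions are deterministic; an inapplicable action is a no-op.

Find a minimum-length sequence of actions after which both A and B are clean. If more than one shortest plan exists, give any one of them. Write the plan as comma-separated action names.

1. Suck → loc=A A=clean B=soiled
2. Right → loc=B A=clean B=soiled
3. Suck → loc=B A=clean B=clean
min 3: Suck A + move + Suck B

Suck, Right, Suck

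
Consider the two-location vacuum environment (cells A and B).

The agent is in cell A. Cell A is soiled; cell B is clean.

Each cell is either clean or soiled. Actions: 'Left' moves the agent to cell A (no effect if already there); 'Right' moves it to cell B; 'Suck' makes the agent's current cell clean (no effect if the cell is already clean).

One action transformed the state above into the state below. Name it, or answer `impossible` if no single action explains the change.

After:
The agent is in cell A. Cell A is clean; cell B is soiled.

impossible

try  Left: (A; A:soiled, B:clean)
try Right: (B; A:soiled, B:clean)
try  Suck: (A; A:clean, B:clean)
no single action produces the after-state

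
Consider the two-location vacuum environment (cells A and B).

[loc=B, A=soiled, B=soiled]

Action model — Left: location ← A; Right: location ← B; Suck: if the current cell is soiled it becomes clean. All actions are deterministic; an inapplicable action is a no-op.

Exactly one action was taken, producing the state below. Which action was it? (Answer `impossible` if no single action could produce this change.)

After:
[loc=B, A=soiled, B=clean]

try  Left: (A; A:soiled, B:soiled)
try Right: (B; A:soiled, B:soiled)
try  Suck: (B; A:soiled, B:clean)  ← match

Suck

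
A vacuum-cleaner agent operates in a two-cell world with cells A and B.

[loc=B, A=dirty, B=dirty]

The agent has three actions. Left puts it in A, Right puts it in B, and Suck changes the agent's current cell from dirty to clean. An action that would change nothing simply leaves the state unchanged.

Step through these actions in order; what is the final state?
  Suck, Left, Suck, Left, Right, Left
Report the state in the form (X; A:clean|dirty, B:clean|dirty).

[1] after Suck: (B; A:dirty, B:clean)
[2] after Left: (A; A:dirty, B:clean)
[3] after Suck: (A; A:clean, B:clean)
[4] after Left: (A; A:clean, B:clean)
[5] after Right: (B; A:clean, B:clean)
[6] after Left: (A; A:clean, B:clean)

(A; A:clean, B:clean)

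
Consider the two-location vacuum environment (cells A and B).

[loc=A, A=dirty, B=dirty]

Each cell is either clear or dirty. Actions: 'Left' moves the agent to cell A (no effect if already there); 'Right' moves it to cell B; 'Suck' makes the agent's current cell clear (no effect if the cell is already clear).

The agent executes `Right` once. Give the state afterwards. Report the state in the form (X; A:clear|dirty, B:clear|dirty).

start: (A; A:dirty, B:dirty)
1. Right → (B; A:dirty, B:dirty)

(B; A:dirty, B:dirty)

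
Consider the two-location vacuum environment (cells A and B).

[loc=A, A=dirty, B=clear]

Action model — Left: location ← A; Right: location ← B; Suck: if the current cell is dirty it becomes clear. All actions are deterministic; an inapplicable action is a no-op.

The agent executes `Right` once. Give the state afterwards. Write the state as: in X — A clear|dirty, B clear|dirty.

in B — A dirty, B clear

start: in A — A dirty, B clear
1) do Right; now in B — A dirty, B clear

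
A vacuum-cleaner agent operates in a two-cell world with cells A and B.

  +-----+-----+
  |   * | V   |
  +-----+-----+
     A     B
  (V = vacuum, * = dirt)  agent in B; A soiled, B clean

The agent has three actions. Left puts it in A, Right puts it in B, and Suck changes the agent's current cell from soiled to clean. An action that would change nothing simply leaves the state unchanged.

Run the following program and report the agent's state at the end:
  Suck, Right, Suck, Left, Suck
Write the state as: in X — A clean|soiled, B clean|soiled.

step 1/5 (Suck): in B — A soiled, B clean
step 2/5 (Right): in B — A soiled, B clean
step 3/5 (Suck): in B — A soiled, B clean
step 4/5 (Left): in A — A soiled, B clean
step 5/5 (Suck): in A — A clean, B clean

in A — A clean, B clean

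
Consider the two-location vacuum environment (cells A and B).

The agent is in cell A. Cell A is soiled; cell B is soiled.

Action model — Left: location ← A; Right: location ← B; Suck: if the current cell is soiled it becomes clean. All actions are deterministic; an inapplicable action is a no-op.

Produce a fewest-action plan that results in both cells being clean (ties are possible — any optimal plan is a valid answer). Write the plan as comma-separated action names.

t=1 Suck ⇒ (A; A:clean, B:soiled)
t=2 Right ⇒ (B; A:clean, B:soiled)
t=3 Suck ⇒ (B; A:clean, B:clean)
min 3: Suck A + move + Suck B

Suck, Right, Suck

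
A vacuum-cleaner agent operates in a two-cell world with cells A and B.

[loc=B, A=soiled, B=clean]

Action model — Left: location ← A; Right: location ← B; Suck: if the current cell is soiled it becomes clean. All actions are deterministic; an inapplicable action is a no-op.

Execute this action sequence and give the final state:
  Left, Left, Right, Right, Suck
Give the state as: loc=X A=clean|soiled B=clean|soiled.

loc=B A=soiled B=clean

1) do Left; now loc=A A=soiled B=clean
2) do Left; now loc=A A=soiled B=clean
3) do Right; now loc=B A=soiled B=clean
4) do Right; now loc=B A=soiled B=clean
5) do Suck; now loc=B A=soiled B=clean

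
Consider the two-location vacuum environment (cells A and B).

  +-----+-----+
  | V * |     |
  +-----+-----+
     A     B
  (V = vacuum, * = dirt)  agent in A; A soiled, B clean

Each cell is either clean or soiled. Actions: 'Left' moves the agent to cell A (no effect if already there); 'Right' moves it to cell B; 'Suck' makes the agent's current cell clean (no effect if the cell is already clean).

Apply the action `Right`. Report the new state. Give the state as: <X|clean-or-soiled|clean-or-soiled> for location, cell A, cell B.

<B|soiled|clean>

start: <A|soiled|clean>
[1] after Right: <B|soiled|clean>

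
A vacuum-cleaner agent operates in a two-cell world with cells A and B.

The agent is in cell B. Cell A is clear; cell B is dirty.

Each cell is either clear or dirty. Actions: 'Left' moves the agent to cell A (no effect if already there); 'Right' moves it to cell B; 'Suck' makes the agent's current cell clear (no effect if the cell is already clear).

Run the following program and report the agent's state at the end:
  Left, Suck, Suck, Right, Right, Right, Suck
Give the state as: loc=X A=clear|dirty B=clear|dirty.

1. Left → loc=A A=clear B=dirty
2. Suck → loc=A A=clear B=dirty
3. Suck → loc=A A=clear B=dirty
4. Right → loc=B A=clear B=dirty
5. Right → loc=B A=clear B=dirty
6. Right → loc=B A=clear B=dirty
7. Suck → loc=B A=clear B=clear

loc=B A=clear B=clear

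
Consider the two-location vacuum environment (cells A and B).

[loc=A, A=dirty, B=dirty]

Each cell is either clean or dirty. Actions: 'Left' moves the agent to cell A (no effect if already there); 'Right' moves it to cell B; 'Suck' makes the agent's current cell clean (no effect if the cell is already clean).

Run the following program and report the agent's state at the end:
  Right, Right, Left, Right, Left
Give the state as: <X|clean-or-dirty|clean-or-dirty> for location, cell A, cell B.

step 1/5 (Right): <B|dirty|dirty>
step 2/5 (Right): <B|dirty|dirty>
step 3/5 (Left): <A|dirty|dirty>
step 4/5 (Right): <B|dirty|dirty>
step 5/5 (Left): <A|dirty|dirty>

<A|dirty|dirty>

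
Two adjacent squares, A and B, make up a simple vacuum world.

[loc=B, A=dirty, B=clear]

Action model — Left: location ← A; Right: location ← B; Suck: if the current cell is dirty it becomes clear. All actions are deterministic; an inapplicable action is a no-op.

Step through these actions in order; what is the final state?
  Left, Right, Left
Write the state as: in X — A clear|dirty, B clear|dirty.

1. Left → in A — A dirty, B clear
2. Right → in B — A dirty, B clear
3. Left → in A — A dirty, B clear

in A — A dirty, B clear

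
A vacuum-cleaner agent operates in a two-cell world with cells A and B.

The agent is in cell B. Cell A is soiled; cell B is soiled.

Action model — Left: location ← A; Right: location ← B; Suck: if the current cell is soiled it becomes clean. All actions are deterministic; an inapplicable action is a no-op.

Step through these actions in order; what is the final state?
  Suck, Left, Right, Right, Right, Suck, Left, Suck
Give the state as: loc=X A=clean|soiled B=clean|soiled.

[1] after Suck: loc=B A=soiled B=clean
[2] after Left: loc=A A=soiled B=clean
[3] after Right: loc=B A=soiled B=clean
[4] after Right: loc=B A=soiled B=clean
[5] after Right: loc=B A=soiled B=clean
[6] after Suck: loc=B A=soiled B=clean
[7] after Left: loc=A A=soiled B=clean
[8] after Suck: loc=A A=clean B=clean

loc=A A=clean B=clean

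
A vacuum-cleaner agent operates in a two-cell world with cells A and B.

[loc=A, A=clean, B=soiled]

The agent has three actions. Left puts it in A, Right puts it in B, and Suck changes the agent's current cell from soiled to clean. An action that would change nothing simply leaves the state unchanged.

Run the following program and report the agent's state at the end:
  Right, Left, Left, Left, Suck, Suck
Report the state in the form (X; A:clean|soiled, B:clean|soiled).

(A; A:clean, B:soiled)

step 1/6 (Right): (B; A:clean, B:soiled)
step 2/6 (Left): (A; A:clean, B:soiled)
step 3/6 (Left): (A; A:clean, B:soiled)
step 4/6 (Left): (A; A:clean, B:soiled)
step 5/6 (Suck): (A; A:clean, B:soiled)
step 6/6 (Suck): (A; A:clean, B:soiled)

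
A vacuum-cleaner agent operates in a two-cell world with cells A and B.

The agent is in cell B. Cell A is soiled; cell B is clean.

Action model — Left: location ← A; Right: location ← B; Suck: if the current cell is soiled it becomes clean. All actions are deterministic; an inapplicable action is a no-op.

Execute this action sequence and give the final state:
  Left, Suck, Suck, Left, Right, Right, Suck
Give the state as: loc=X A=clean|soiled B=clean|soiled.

[1] after Left: loc=A A=soiled B=clean
[2] after Suck: loc=A A=clean B=clean
[3] after Suck: loc=A A=clean B=clean
[4] after Left: loc=A A=clean B=clean
[5] after Right: loc=B A=clean B=clean
[6] after Right: loc=B A=clean B=clean
[7] after Suck: loc=B A=clean B=clean

loc=B A=clean B=clean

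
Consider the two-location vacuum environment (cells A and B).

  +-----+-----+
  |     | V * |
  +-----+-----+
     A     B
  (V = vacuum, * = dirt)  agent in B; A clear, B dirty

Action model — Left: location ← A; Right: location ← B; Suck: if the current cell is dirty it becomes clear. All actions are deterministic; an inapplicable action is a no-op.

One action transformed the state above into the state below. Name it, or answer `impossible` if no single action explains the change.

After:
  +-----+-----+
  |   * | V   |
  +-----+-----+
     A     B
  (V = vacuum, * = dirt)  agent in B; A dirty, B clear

try  Left: (A; A:clear, B:dirty)
try Right: (B; A:clear, B:dirty)
try  Suck: (B; A:clear, B:clear)
no single action produces the after-state

impossible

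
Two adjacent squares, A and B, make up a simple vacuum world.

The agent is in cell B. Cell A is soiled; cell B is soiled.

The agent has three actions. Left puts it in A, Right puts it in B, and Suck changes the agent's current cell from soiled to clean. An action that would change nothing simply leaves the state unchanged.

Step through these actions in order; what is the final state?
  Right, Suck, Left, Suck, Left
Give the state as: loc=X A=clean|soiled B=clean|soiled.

[1] after Right: loc=B A=soiled B=soiled
[2] after Suck: loc=B A=soiled B=clean
[3] after Left: loc=A A=soiled B=clean
[4] after Suck: loc=A A=clean B=clean
[5] after Left: loc=A A=clean B=clean

loc=A A=clean B=clean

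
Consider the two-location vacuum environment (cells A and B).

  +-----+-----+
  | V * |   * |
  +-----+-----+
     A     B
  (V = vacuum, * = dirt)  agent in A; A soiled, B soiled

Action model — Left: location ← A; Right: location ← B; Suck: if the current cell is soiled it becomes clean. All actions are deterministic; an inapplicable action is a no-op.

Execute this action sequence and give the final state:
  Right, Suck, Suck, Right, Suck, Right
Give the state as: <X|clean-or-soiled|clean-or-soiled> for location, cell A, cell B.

step 1/6 (Right): <B|soiled|soiled>
step 2/6 (Suck): <B|soiled|clean>
step 3/6 (Suck): <B|soiled|clean>
step 4/6 (Right): <B|soiled|clean>
step 5/6 (Suck): <B|soiled|clean>
step 6/6 (Right): <B|soiled|clean>

<B|soiled|clean>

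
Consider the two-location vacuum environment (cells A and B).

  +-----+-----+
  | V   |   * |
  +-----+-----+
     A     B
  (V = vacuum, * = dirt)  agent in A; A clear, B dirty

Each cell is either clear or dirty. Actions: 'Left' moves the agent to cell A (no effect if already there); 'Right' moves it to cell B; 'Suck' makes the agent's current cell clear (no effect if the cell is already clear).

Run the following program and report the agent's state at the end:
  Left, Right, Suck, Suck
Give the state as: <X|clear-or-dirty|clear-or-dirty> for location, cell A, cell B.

Left (#1): <A|clear|dirty>
Right (#2): <B|clear|dirty>
Suck (#3): <B|clear|clear>
Suck (#4): <B|clear|clear>

<B|clear|clear>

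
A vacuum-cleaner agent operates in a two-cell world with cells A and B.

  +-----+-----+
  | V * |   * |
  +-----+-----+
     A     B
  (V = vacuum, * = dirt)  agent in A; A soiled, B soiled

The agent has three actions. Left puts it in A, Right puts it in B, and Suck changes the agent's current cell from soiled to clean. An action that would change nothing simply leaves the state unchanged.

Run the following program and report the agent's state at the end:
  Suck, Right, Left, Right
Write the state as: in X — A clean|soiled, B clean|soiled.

in B — A clean, B soiled

[1] after Suck: in A — A clean, B soiled
[2] after Right: in B — A clean, B soiled
[3] after Left: in A — A clean, B soiled
[4] after Right: in B — A clean, B soiled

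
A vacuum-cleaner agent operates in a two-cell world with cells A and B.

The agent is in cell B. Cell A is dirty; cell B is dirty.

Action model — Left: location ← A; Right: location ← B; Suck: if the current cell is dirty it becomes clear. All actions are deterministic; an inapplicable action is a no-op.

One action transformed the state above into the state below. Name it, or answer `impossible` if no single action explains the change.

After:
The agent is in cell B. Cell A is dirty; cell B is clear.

Suck

try  Left: <A|dirty|dirty>
try Right: <B|dirty|dirty>
try  Suck: <B|dirty|clear>  ← match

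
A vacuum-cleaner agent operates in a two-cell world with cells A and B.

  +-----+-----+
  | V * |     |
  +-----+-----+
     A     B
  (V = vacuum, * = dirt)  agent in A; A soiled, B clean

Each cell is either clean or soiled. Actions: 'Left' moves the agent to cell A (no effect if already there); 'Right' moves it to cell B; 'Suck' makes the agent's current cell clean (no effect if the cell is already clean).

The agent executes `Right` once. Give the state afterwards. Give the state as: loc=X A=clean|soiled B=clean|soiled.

start: loc=A A=soiled B=clean
1. Right → loc=B A=soiled B=clean

loc=B A=soiled B=clean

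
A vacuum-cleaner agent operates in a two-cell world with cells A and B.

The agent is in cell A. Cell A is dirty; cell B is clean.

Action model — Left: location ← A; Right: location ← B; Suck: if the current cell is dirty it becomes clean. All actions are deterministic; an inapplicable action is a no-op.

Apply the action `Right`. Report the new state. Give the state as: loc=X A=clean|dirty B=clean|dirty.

start: loc=A A=dirty B=clean
1. Right → loc=B A=dirty B=clean

loc=B A=dirty B=clean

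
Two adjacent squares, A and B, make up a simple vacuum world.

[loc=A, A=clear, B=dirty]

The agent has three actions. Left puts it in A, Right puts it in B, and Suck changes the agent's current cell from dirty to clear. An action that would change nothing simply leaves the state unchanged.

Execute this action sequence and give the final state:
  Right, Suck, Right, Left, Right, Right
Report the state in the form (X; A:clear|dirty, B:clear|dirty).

1. Right → (B; A:clear, B:dirty)
2. Suck → (B; A:clear, B:clear)
3. Right → (B; A:clear, B:clear)
4. Left → (A; A:clear, B:clear)
5. Right → (B; A:clear, B:clear)
6. Right → (B; A:clear, B:clear)

(B; A:clear, B:clear)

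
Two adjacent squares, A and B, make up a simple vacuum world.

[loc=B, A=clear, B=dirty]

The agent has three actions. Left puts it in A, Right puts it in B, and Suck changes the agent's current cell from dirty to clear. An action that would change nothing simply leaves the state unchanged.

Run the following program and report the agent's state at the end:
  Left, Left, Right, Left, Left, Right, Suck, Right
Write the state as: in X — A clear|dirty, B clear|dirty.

in B — A clear, B clear

[1] after Left: in A — A clear, B dirty
[2] after Left: in A — A clear, B dirty
[3] after Right: in B — A clear, B dirty
[4] after Left: in A — A clear, B dirty
[5] after Left: in A — A clear, B dirty
[6] after Right: in B — A clear, B dirty
[7] after Suck: in B — A clear, B clear
[8] after Right: in B — A clear, B clear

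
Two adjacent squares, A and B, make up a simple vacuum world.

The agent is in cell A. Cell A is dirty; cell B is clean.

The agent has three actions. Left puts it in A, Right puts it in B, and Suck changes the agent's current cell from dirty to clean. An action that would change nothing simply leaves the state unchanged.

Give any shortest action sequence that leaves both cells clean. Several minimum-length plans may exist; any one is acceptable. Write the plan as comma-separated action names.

step 1/1 (Suck): loc=A A=clean B=clean
min 1: A is dirty, one Suck

Suck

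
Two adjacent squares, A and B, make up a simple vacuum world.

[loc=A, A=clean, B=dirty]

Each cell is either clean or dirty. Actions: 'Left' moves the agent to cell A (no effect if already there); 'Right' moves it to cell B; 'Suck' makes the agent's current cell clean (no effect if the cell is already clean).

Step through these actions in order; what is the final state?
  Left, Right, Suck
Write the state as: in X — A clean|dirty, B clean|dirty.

in B — A clean, B clean

[1] after Left: in A — A clean, B dirty
[2] after Right: in B — A clean, B dirty
[3] after Suck: in B — A clean, B clean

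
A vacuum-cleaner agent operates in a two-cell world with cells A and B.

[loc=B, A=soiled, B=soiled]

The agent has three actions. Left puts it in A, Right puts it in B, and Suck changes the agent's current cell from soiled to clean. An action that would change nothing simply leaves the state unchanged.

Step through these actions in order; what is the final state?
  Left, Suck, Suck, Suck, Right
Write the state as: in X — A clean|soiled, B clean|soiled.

Left (#1): in A — A soiled, B soiled
Suck (#2): in A — A clean, B soiled
Suck (#3): in A — A clean, B soiled
Suck (#4): in A — A clean, B soiled
Right (#5): in B — A clean, B soiled

in B — A clean, B soiled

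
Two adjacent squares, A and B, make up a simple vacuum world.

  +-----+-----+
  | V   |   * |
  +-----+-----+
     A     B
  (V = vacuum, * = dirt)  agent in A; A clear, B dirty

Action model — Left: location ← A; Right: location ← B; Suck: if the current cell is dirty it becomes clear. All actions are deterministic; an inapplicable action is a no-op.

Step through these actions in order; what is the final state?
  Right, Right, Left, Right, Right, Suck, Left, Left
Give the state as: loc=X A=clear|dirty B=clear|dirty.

loc=A A=clear B=clear

Right (#1): loc=B A=clear B=dirty
Right (#2): loc=B A=clear B=dirty
Left (#3): loc=A A=clear B=dirty
Right (#4): loc=B A=clear B=dirty
Right (#5): loc=B A=clear B=dirty
Suck (#6): loc=B A=clear B=clear
Left (#7): loc=A A=clear B=clear
Left (#8): loc=A A=clear B=clear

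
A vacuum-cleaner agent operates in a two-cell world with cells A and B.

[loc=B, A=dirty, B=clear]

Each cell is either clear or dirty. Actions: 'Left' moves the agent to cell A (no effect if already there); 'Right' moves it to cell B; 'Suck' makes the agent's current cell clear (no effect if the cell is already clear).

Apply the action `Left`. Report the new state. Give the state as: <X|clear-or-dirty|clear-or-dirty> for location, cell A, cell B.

<A|dirty|clear>

start: <B|dirty|clear>
step 1/1 (Left): <A|dirty|clear>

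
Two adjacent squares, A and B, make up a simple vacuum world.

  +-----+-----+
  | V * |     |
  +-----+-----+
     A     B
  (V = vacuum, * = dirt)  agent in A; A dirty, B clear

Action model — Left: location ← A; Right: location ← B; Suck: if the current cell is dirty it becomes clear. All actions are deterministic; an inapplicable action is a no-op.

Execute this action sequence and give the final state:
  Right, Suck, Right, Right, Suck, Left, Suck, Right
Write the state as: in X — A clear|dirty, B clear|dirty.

in B — A clear, B clear

Right (#1): in B — A dirty, B clear
Suck (#2): in B — A dirty, B clear
Right (#3): in B — A dirty, B clear
Right (#4): in B — A dirty, B clear
Suck (#5): in B — A dirty, B clear
Left (#6): in A — A dirty, B clear
Suck (#7): in A — A clear, B clear
Right (#8): in B — A clear, B clear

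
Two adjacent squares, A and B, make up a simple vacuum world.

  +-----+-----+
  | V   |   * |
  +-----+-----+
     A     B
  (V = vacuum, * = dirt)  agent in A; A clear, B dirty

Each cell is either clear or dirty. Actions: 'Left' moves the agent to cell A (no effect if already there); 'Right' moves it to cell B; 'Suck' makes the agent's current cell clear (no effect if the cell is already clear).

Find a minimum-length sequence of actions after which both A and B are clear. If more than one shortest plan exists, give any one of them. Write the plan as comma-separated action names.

1. Right → in B — A clear, B dirty
2. Suck → in B — A clear, B clear
min 2: go B then Suck

Right, Suck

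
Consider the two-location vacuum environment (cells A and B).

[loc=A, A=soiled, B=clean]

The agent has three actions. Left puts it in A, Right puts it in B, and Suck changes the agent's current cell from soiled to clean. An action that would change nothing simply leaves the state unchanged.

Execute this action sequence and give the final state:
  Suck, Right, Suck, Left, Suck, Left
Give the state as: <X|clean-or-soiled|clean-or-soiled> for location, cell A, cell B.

step 1/6 (Suck): <A|clean|clean>
step 2/6 (Right): <B|clean|clean>
step 3/6 (Suck): <B|clean|clean>
step 4/6 (Left): <A|clean|clean>
step 5/6 (Suck): <A|clean|clean>
step 6/6 (Left): <A|clean|clean>

<A|clean|clean>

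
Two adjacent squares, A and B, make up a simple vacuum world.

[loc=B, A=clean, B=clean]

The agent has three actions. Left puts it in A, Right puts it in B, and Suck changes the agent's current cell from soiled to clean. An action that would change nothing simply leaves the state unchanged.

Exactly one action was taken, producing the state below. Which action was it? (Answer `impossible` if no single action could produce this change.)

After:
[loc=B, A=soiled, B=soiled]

try  Left: in A — A clean, B clean
try Right: in B — A clean, B clean
try  Suck: in B — A clean, B clean
no single action produces the after-state

impossible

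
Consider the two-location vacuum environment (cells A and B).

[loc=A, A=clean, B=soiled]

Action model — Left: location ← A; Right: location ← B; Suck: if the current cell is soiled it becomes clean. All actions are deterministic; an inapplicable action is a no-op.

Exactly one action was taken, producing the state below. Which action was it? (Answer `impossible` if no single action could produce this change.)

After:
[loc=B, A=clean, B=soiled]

try  Left: <A|clean|soiled>
try Right: <B|clean|soiled>  ← match
try  Suck: <A|clean|soiled>

Right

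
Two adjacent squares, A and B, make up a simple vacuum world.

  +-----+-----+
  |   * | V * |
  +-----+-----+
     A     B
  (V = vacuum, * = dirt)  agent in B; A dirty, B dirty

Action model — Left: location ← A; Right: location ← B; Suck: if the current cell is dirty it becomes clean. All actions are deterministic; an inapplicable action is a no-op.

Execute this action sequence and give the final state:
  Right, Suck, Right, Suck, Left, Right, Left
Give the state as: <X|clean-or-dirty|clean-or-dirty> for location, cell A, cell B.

1. Right → <B|dirty|dirty>
2. Suck → <B|dirty|clean>
3. Right → <B|dirty|clean>
4. Suck → <B|dirty|clean>
5. Left → <A|dirty|clean>
6. Right → <B|dirty|clean>
7. Left → <A|dirty|clean>

<A|dirty|clean>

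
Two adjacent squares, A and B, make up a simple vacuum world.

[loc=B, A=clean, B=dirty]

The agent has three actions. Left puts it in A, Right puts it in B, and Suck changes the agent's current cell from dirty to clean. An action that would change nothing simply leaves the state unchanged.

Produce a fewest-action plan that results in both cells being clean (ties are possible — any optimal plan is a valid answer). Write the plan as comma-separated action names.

1) do Suck; now in B — A clean, B clean
min 1: B is dirty, one Suck

Suck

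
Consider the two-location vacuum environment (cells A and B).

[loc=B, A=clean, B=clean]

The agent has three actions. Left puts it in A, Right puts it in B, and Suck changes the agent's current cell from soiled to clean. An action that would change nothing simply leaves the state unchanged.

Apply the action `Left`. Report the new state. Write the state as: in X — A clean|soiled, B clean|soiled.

start: in B — A clean, B clean
1. Left → in A — A clean, B clean

in A — A clean, B clean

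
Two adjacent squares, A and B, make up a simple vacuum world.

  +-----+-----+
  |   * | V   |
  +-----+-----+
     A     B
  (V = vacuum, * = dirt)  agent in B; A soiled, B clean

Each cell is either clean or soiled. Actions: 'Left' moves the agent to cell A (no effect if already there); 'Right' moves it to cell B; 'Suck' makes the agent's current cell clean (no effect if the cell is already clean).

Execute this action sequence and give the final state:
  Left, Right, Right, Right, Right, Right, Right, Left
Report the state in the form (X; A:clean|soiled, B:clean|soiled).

(A; A:soiled, B:clean)

Left (#1): (A; A:soiled, B:clean)
Right (#2): (B; A:soiled, B:clean)
Right (#3): (B; A:soiled, B:clean)
Right (#4): (B; A:soiled, B:clean)
Right (#5): (B; A:soiled, B:clean)
Right (#6): (B; A:soiled, B:clean)
Right (#7): (B; A:soiled, B:clean)
Left (#8): (A; A:soiled, B:clean)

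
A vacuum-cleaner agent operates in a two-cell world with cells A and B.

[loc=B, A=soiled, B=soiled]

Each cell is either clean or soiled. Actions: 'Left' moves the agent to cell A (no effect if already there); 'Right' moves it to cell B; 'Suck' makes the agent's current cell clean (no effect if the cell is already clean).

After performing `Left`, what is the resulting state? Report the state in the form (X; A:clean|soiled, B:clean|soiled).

start: (B; A:soiled, B:soiled)
1) do Left; now (A; A:soiled, B:soiled)

(A; A:soiled, B:soiled)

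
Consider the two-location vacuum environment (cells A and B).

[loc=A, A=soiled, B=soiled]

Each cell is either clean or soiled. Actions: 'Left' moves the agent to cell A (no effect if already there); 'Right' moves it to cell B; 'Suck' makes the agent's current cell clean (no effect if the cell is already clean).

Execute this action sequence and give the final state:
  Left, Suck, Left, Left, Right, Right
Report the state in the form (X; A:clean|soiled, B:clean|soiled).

(B; A:clean, B:soiled)

1. Left → (A; A:soiled, B:soiled)
2. Suck → (A; A:clean, B:soiled)
3. Left → (A; A:clean, B:soiled)
4. Left → (A; A:clean, B:soiled)
5. Right → (B; A:clean, B:soiled)
6. Right → (B; A:clean, B:soiled)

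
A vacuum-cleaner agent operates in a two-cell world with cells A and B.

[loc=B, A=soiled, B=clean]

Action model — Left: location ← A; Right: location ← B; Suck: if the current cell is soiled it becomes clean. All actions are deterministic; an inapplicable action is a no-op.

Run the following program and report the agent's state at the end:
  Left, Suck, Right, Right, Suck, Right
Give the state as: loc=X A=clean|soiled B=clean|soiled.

1) do Left; now loc=A A=soiled B=clean
2) do Suck; now loc=A A=clean B=clean
3) do Right; now loc=B A=clean B=clean
4) do Right; now loc=B A=clean B=clean
5) do Suck; now loc=B A=clean B=clean
6) do Right; now loc=B A=clean B=clean

loc=B A=clean B=clean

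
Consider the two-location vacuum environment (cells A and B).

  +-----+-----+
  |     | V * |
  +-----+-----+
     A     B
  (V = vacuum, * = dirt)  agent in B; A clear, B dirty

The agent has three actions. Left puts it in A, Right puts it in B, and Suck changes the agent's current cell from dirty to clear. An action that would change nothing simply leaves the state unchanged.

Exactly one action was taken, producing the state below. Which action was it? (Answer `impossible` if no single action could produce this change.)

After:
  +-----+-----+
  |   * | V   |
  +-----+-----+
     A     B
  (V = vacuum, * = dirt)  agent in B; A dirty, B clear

try  Left: <A|clear|dirty>
try Right: <B|clear|dirty>
try  Suck: <B|clear|clear>
no single action produces the after-state

impossible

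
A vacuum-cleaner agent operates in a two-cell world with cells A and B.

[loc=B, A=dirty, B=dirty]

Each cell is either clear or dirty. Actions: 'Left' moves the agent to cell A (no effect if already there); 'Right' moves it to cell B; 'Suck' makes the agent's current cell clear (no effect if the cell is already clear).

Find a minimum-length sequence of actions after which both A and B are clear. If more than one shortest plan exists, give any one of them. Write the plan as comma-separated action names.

Suck, Left, Suck

Suck (#1): <B|dirty|clear>
Left (#2): <A|dirty|clear>
Suck (#3): <A|clear|clear>
min 3: Suck B + move + Suck A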